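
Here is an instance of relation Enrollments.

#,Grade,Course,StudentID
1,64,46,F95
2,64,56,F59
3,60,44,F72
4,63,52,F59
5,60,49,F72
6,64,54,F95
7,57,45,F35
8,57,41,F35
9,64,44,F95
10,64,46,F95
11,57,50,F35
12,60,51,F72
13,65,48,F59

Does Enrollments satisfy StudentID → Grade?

No

StudentID=F95: rows 1, 6, 9, 10 → Grade = 64, 64, 64, 64 ✓
StudentID=F59: rows 2, 4, 13 → Grade takes values {64, 63, 65} — violation
StudentID=F72: rows 3, 5, 12 → Grade = 60, 60, 60 ✓
StudentID=F35: rows 7, 8, 11 → Grade = 57, 57, 57 ✓
Two rows agree on StudentID but differ on Grade, so StudentID → Grade does not hold.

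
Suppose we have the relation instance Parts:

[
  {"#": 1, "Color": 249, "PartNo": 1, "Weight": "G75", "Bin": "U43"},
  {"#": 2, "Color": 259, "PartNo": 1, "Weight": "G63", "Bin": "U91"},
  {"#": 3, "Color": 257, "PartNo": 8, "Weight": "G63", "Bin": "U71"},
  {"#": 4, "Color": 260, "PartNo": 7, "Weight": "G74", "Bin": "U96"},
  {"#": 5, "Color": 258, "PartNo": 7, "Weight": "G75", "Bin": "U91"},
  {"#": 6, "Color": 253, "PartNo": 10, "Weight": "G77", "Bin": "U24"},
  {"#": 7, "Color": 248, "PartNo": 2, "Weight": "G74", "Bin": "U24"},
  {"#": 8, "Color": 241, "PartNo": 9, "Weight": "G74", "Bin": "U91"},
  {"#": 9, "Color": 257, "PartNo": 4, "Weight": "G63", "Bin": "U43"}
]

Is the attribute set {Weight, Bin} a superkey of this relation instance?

All 9 rows have distinct {Weight, Bin} values, so {Weight, Bin} → (all attributes) holds and {Weight, Bin} is a superkey.

Yes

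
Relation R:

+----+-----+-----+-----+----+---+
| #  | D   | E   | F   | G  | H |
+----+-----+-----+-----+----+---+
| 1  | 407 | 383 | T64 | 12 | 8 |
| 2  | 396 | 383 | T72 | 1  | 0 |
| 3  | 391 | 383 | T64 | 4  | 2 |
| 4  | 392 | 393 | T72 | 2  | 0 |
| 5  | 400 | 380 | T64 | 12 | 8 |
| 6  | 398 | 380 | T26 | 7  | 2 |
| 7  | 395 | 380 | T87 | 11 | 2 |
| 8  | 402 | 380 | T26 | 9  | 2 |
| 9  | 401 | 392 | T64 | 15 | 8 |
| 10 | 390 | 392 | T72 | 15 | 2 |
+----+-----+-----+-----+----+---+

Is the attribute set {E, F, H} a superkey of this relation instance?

No

Rows 6 and 8 have the same {E, F, H} value (E=380, F=T26, H=2) but are distinct tuples, so {E, F, H} does not determine every attribute — not a superkey.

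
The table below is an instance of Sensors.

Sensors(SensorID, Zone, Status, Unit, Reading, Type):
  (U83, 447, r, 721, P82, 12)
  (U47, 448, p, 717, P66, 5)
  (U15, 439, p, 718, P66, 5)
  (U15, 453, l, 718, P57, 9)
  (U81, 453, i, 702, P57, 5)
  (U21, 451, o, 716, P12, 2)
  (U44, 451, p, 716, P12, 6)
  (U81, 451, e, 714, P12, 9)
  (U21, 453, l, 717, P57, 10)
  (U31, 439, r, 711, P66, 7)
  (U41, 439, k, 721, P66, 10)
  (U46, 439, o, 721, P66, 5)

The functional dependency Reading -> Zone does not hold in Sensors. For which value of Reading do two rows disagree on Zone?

P66

Reading=P82: 1 row → Zone = 447 ✓
Reading=P66: 5 rows → Zone takes values {448, 439} — violation
Reading=P57: 3 rows → Zone = 453, 453, 453 ✓
Reading=P12: 3 rows → Zone = 451, 451, 451 ✓
The only Reading value with inconsistent Zone is Reading=P66.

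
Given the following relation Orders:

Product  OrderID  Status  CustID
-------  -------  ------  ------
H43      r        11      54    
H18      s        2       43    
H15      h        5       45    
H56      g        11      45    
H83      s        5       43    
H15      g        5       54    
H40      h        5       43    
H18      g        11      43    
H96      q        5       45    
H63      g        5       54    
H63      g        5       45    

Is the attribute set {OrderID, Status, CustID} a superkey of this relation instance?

No

Two distinct rows share (OrderID=g, Status=5, CustID=54), so {OrderID, Status, CustID} does not determine every attribute — not a superkey.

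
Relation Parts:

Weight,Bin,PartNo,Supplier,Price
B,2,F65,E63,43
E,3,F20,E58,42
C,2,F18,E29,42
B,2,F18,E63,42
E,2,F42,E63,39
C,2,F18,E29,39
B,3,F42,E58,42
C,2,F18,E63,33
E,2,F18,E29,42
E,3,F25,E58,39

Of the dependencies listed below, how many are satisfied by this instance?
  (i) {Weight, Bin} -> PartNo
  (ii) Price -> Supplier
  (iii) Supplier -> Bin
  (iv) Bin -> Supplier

1

(i) {Weight, Bin} -> PartNo: (Weight=B, Bin=2): 2 rows → PartNo takes values {F65, F18} — violation; (Weight=E, Bin=3): 2 rows → PartNo takes values {F20, F25} — violation; (Weight=E, Bin=2): 2 rows → PartNo takes values {F42, F18} — violation — fails.
(ii) Price -> Supplier: Price=42: 5 rows → Supplier takes values {E58, E29, E63} — violation; Price=39: 3 rows → Supplier takes values {E63, E29, E58} — violation — fails.
(iii) Supplier -> Bin: every LHS value maps to a single RHS value — holds.
(iv) Bin -> Supplier: Bin=2: 7 rows → Supplier takes values {E63, E29} — violation — fails.
1 of the 4 dependencies holds.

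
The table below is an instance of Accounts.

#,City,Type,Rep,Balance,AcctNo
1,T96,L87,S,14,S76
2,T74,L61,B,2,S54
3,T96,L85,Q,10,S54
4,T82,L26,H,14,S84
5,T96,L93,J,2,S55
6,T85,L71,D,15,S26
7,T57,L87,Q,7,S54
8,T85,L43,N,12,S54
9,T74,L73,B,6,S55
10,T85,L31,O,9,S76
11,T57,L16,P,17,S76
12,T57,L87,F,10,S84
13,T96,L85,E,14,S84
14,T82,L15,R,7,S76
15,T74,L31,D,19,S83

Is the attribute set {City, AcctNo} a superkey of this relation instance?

All 15 rows have distinct {City, AcctNo} values, so {City, AcctNo} → (all attributes) holds and {City, AcctNo} is a superkey.

Yes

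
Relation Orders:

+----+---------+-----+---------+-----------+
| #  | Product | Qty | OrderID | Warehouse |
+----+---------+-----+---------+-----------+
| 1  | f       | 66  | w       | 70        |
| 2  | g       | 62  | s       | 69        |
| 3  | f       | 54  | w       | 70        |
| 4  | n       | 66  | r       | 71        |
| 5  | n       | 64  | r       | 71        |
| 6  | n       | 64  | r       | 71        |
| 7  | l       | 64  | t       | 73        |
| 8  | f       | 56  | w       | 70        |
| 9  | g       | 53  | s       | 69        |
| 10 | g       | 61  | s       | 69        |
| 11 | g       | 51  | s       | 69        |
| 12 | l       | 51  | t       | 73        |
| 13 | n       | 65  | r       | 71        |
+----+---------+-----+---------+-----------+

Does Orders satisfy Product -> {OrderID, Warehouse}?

Product=f: rows 1, 3, 8 → {OrderID,Warehouse} = (w, 70), (w, 70), (w, 70) ✓
Product=g: rows 2, 9, 10, 11 → {OrderID,Warehouse} = (s, 69), (s, 69), (s, 69), (s, 69) ✓
Product=n: rows 4, 5, 6, 13 → {OrderID,Warehouse} = (r, 71), (r, 71), (r, 71), (r, 71) ✓
Product=l: rows 7, 12 → {OrderID,Warehouse} = (t, 73), (t, 73) ✓
Every Product value is associated with a single {OrderID, Warehouse} value, so Product -> {OrderID, Warehouse} holds.

Yes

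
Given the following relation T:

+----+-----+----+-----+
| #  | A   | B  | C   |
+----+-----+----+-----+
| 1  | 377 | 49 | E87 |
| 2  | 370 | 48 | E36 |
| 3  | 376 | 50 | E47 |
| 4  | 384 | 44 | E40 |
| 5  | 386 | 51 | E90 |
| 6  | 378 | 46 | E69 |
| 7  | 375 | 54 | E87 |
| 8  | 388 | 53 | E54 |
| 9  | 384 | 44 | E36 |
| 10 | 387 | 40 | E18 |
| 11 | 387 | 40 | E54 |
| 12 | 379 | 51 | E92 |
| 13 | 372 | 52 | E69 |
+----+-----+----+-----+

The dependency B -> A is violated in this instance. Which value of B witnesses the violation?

B=49: row 1 → A = 377 ✓
B=48: row 2 → A = 370 ✓
B=50: row 3 → A = 376 ✓
B=44: rows 4, 9 → A = 384, 384 ✓
B=51: rows 5, 12 → A takes values {386, 379} — violation
B=46: row 6 → A = 378 ✓
B=54: row 7 → A = 375 ✓
B=53: row 8 → A = 388 ✓
B=40: rows 10, 11 → A = 387, 387 ✓
B=52: row 13 → A = 372 ✓
The only B value with inconsistent A is B=51.

51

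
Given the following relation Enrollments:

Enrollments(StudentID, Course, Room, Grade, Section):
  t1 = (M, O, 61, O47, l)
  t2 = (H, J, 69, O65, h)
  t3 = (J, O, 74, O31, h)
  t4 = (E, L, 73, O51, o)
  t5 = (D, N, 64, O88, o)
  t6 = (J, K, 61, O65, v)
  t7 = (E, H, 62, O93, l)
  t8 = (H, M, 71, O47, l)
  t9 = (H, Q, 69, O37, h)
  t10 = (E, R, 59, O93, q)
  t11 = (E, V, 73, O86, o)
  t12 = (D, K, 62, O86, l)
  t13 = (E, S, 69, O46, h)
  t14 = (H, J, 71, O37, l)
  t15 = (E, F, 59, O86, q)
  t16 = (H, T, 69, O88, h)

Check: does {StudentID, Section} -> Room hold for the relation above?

Yes

(StudentID=M, Section=l): row 1 → Room = 61 ✓
(StudentID=H, Section=h): rows 2, 9, 16 → Room = 69, 69, 69 ✓
(StudentID=J, Section=h): row 3 → Room = 74 ✓
(StudentID=E, Section=o): rows 4, 11 → Room = 73, 73 ✓
(StudentID=D, Section=o): row 5 → Room = 64 ✓
(StudentID=J, Section=v): row 6 → Room = 61 ✓
(StudentID=E, Section=l): row 7 → Room = 62 ✓
(StudentID=H, Section=l): rows 8, 14 → Room = 71, 71 ✓
(StudentID=E, Section=q): rows 10, 15 → Room = 59, 59 ✓
(StudentID=D, Section=l): row 12 → Room = 62 ✓
(StudentID=E, Section=h): row 13 → Room = 69 ✓
Every {StudentID, Section} value is associated with a single Room value, so {StudentID, Section} -> Room holds.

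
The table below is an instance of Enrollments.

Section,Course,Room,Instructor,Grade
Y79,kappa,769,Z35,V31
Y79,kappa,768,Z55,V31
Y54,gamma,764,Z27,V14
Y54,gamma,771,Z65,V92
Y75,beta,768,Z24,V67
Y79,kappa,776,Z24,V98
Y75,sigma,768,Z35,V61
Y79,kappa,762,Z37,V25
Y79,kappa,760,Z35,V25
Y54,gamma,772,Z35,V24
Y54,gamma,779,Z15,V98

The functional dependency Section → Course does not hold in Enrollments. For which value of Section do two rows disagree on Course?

Section=Y79: 5 rows → Course = kappa, kappa, kappa, kappa, kappa ✓
Section=Y54: 4 rows → Course = gamma, gamma, gamma, gamma ✓
Section=Y75: 2 rows → Course takes values {beta, sigma} — violation
The only Section value with inconsistent Course is Section=Y75.

Y75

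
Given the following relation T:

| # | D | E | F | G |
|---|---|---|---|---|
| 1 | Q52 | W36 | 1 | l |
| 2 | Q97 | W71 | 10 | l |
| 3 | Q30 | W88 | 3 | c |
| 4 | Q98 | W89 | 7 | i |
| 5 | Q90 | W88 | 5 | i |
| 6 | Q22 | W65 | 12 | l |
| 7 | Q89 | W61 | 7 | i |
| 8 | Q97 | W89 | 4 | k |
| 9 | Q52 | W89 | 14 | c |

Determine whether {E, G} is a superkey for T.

All 9 rows have distinct {E, G} values, so {E, G} → (all attributes) holds and {E, G} is a superkey.

Yes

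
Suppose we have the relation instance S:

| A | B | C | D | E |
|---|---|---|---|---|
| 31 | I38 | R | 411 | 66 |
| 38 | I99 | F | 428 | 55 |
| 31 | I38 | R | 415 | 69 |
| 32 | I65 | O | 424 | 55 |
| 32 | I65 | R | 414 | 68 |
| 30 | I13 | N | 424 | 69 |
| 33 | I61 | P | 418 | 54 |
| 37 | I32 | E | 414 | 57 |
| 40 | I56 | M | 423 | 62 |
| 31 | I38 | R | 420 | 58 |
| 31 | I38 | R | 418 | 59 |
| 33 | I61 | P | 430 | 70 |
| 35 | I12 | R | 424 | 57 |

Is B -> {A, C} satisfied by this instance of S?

B=I38: 4 rows → {A,C} = (31, R), (31, R), (31, R), (31, R) ✓
B=I99: 1 row → {A,C} = (38, F) ✓
B=I65: 2 rows → {A,C} takes values {(32, O), (32, R)} — violation
B=I13: 1 row → {A,C} = (30, N) ✓
B=I61: 2 rows → {A,C} = (33, P), (33, P) ✓
B=I32: 1 row → {A,C} = (37, E) ✓
B=I56: 1 row → {A,C} = (40, M) ✓
B=I12: 1 row → {A,C} = (35, R) ✓
Two rows agree on B but differ on {A, C}, so B -> {A, C} does not hold.

No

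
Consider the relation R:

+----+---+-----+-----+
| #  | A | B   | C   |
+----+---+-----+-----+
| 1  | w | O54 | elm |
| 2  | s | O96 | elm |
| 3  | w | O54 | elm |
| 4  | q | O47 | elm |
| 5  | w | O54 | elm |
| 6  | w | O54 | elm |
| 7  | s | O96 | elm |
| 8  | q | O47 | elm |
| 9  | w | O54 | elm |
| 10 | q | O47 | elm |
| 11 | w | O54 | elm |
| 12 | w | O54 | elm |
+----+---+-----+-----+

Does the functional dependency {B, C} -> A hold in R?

(B=O54, C=elm): rows 1, 3, 5, 6, 9, 11, 12 → A = w, w, w, w, w, w, w ✓
(B=O96, C=elm): rows 2, 7 → A = s, s ✓
(B=O47, C=elm): rows 4, 8, 10 → A = q, q, q ✓
Every {B, C} value is associated with a single A value, so {B, C} -> A holds.

Yes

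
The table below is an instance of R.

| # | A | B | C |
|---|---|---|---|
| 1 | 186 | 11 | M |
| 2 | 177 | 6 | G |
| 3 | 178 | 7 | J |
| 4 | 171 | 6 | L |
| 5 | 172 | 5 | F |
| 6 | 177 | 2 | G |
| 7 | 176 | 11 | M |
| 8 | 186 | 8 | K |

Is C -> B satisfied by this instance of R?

No

C=M: rows 1, 7 → B = 11, 11 ✓
C=G: rows 2, 6 → B takes values {6, 2} — violation
C=J: row 3 → B = 7 ✓
C=L: row 4 → B = 6 ✓
C=F: row 5 → B = 5 ✓
C=K: row 8 → B = 8 ✓
Two rows agree on C but differ on B, so C -> B does not hold.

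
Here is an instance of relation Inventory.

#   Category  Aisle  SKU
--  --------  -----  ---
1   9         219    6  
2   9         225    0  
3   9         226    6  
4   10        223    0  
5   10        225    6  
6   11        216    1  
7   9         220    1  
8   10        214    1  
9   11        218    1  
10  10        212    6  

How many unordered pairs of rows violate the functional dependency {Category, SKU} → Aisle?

(Category=9, SKU=6): violating pairs (1,3) — 1 pair.
(Category=10, SKU=6): violating pairs (5,10) — 1 pair.
(Category=11, SKU=1): violating pairs (6,9) — 1 pair.

3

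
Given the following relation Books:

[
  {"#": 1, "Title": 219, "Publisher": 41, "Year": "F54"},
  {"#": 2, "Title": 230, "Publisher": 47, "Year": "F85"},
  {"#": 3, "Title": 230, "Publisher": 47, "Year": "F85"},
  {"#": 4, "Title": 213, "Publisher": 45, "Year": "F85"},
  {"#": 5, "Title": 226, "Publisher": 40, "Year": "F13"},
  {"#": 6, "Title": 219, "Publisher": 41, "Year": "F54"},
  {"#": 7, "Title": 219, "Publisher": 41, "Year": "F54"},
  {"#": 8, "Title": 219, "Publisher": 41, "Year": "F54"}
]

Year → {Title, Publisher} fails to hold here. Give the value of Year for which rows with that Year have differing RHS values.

Year=F54: rows 1, 6, 7, 8 → {Title,Publisher} = (219, 41), (219, 41), (219, 41), (219, 41) ✓
Year=F85: rows 2, 3, 4 → {Title,Publisher} takes values {(230, 47), (213, 45)} — violation
Year=F13: row 5 → {Title,Publisher} = (226, 40) ✓
The only Year value with inconsistent RHS is Year=F85.

F85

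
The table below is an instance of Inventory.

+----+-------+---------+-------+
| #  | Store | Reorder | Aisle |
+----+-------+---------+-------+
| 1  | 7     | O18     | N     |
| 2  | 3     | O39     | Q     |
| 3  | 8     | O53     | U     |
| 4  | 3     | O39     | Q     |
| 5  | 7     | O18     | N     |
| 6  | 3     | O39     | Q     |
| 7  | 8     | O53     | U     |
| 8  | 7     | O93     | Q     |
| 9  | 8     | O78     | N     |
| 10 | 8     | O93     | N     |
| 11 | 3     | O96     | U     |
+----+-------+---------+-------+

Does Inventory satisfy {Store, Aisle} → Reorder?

(Store=7, Aisle=N): rows 1, 5 → Reorder = O18, O18 ✓
(Store=3, Aisle=Q): rows 2, 4, 6 → Reorder = O39, O39, O39 ✓
(Store=8, Aisle=U): rows 3, 7 → Reorder = O53, O53 ✓
(Store=7, Aisle=Q): row 8 → Reorder = O93 ✓
(Store=8, Aisle=N): rows 9, 10 → Reorder takes values {O78, O93} — violation
(Store=3, Aisle=U): row 11 → Reorder = O96 ✓
Two rows agree on {Store, Aisle} but differ on Reorder, so {Store, Aisle} → Reorder does not hold.

No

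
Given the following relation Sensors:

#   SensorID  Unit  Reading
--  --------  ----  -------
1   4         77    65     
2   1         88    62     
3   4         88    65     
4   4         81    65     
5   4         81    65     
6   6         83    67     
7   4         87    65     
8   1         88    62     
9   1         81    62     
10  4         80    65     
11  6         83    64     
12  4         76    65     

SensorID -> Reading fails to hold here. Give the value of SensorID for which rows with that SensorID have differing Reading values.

6

SensorID=4: rows 1, 3, 4, 5, 7, 10, 12 → Reading = 65, 65, 65, 65, 65, 65, 65 ✓
SensorID=1: rows 2, 8, 9 → Reading = 62, 62, 62 ✓
SensorID=6: rows 6, 11 → Reading takes values {67, 64} — violation
The only SensorID value with inconsistent Reading is SensorID=6.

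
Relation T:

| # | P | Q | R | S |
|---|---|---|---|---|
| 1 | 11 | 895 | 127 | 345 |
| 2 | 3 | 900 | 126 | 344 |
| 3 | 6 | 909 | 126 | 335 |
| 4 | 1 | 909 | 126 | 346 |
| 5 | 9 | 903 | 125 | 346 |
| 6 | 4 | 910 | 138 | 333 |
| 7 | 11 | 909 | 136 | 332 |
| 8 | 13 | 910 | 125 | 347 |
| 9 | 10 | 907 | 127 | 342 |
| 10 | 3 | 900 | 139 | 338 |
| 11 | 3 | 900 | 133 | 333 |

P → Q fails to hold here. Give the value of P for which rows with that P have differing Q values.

11

P=11: rows 1, 7 → Q takes values {895, 909} — violation
P=3: rows 2, 10, 11 → Q = 900, 900, 900 ✓
P=6: row 3 → Q = 909 ✓
P=1: row 4 → Q = 909 ✓
P=9: row 5 → Q = 903 ✓
P=4: row 6 → Q = 910 ✓
P=13: row 8 → Q = 910 ✓
P=10: row 9 → Q = 907 ✓
The only P value with inconsistent Q is P=11.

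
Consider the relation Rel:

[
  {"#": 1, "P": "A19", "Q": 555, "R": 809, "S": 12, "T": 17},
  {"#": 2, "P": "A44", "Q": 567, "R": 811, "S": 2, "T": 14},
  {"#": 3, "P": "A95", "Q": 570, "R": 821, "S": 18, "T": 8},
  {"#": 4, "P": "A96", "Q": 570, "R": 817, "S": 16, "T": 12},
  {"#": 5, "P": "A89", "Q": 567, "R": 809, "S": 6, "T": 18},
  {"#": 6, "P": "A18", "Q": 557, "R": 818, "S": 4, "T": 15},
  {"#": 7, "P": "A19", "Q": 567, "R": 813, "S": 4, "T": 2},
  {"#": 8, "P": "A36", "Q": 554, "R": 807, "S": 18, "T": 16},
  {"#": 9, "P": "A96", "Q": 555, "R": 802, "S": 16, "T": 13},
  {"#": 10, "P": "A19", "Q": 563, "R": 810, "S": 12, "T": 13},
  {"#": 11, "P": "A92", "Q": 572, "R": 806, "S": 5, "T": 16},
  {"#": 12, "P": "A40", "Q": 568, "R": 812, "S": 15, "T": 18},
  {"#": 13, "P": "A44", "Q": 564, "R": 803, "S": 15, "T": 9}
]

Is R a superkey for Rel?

No

Rows 1 and 5 have the same R value R=809 but are distinct tuples, so R does not determine every attribute — not a superkey.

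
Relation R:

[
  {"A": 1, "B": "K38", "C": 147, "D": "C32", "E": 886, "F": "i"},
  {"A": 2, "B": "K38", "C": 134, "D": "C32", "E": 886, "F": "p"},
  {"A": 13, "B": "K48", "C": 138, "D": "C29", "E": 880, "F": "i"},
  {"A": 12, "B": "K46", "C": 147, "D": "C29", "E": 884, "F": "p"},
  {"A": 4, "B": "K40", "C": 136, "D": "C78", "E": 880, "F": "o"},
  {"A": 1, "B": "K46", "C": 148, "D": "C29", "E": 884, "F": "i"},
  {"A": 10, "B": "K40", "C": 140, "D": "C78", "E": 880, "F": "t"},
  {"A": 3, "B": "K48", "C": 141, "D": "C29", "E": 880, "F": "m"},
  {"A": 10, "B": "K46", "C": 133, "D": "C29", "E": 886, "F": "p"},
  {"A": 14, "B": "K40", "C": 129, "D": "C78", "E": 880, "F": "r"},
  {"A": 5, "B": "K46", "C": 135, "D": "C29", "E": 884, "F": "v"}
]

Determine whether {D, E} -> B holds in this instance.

Yes

(D=C32, E=886): 2 rows → B = K38, K38 ✓
(D=C29, E=880): 2 rows → B = K48, K48 ✓
(D=C29, E=884): 3 rows → B = K46, K46, K46 ✓
(D=C78, E=880): 3 rows → B = K40, K40, K40 ✓
(D=C29, E=886): 1 row → B = K46 ✓
Every {D, E} value is associated with a single B value, so {D, E} -> B holds.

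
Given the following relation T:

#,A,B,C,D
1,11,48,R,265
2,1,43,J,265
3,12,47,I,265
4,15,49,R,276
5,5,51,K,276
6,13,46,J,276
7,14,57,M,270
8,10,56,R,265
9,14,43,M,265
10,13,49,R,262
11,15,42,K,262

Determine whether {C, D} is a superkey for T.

Rows 1 and 8 have the same {C, D} value (C=R, D=265) but are distinct tuples, so {C, D} does not determine every attribute — not a superkey.

No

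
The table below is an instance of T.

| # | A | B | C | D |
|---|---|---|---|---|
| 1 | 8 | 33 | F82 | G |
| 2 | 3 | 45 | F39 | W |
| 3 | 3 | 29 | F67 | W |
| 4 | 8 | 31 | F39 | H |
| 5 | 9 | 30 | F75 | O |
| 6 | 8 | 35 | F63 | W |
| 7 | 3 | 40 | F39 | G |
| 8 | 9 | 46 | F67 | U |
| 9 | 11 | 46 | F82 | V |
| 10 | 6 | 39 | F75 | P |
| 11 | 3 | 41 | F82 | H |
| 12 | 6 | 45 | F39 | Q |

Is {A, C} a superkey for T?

Rows 2 and 7 have the same {A, C} value (A=3, C=F39) but are distinct tuples, so {A, C} does not determine every attribute — not a superkey.

No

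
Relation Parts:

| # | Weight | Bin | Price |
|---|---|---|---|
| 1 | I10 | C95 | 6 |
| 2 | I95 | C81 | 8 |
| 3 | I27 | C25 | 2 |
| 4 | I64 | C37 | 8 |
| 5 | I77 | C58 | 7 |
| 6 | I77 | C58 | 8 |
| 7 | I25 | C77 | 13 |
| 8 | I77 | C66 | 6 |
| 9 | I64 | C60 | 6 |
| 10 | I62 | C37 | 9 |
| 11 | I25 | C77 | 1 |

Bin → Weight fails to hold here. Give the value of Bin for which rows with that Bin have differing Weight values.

Bin=C95: row 1 → Weight = I10 ✓
Bin=C81: row 2 → Weight = I95 ✓
Bin=C25: row 3 → Weight = I27 ✓
Bin=C37: rows 4, 10 → Weight takes values {I64, I62} — violation
Bin=C58: rows 5, 6 → Weight = I77, I77 ✓
Bin=C77: rows 7, 11 → Weight = I25, I25 ✓
Bin=C66: row 8 → Weight = I77 ✓
Bin=C60: row 9 → Weight = I64 ✓
The only Bin value with inconsistent Weight is Bin=C37.

C37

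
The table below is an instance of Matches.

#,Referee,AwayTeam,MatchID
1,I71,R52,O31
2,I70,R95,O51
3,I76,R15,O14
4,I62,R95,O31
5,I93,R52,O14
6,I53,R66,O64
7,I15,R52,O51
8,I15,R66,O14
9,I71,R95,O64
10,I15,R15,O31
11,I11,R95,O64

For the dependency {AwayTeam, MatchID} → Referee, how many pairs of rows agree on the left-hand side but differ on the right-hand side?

(AwayTeam=R95, MatchID=O64): violating pairs (9,11) — 1 pair.

1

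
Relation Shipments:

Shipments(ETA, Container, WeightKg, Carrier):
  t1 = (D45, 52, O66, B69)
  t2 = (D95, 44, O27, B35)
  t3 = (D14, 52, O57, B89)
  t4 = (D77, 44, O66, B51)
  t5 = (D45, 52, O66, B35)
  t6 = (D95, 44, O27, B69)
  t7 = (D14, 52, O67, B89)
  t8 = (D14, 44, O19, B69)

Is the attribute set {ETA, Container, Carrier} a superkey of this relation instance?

No

Rows 3 and 7 have the same {ETA, Container, Carrier} value (ETA=D14, Container=52, Carrier=B89) but are distinct tuples, so {ETA, Container, Carrier} does not determine every attribute — not a superkey.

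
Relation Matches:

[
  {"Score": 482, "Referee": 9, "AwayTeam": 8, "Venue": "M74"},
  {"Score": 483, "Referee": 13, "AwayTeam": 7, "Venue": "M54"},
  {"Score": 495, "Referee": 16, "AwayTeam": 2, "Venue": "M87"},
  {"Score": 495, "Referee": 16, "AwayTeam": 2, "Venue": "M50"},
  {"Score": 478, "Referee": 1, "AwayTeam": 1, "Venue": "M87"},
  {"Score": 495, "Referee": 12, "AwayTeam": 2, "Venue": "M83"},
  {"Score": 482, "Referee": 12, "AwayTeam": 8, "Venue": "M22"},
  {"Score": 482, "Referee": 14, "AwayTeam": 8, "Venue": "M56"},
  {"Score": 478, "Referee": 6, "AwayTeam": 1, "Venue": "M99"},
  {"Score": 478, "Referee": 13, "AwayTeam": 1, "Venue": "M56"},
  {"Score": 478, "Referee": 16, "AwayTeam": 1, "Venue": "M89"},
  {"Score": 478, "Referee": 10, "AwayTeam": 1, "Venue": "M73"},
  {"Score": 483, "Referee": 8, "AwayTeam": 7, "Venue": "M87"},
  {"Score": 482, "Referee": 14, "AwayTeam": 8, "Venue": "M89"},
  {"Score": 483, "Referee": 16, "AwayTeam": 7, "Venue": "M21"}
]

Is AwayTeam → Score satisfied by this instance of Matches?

Yes

AwayTeam=8: 4 rows → Score = 482, 482, 482, 482 ✓
AwayTeam=7: 3 rows → Score = 483, 483, 483 ✓
AwayTeam=2: 3 rows → Score = 495, 495, 495 ✓
AwayTeam=1: 5 rows → Score = 478, 478, 478, 478, 478 ✓
Every AwayTeam value is associated with a single Score value, so AwayTeam → Score holds.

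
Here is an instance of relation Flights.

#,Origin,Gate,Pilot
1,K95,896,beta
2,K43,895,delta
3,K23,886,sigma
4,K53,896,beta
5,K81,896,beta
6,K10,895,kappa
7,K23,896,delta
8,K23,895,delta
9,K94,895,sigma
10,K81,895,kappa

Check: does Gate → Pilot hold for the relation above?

No

Gate=896: rows 1, 4, 5, 7 → Pilot takes values {beta, delta} — violation
Gate=895: rows 2, 6, 8, 9, 10 → Pilot takes values {delta, kappa, sigma} — violation
Gate=886: row 3 → Pilot = sigma ✓
Two rows agree on Gate but differ on Pilot, so Gate → Pilot does not hold.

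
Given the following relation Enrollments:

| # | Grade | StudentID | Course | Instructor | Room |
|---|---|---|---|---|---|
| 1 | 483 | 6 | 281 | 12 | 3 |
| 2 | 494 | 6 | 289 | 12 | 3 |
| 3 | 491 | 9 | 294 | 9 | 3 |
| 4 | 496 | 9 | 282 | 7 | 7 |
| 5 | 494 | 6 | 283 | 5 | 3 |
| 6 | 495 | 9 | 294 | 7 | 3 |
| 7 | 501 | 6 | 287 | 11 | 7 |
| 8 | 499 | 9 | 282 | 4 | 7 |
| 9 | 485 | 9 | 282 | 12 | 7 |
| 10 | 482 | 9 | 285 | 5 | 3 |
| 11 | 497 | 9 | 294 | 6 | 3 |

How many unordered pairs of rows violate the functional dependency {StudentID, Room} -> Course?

6

(StudentID=6, Room=3): violating pairs (1,2), (1,5), (2,5) — 3 pairs.
(StudentID=9, Room=3): violating pairs (3,10), (6,10), (10,11) — 3 pairs.
(StudentID=9, Room=7): all 3 rows agree on Course — 0 pairs.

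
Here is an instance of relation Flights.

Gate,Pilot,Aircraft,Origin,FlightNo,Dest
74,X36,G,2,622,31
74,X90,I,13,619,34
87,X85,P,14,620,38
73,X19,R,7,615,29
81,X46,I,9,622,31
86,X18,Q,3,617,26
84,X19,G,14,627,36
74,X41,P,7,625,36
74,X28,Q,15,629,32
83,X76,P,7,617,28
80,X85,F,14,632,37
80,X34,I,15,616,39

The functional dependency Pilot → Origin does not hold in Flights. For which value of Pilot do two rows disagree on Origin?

X19

Pilot=X36: 1 row → Origin = 2 ✓
Pilot=X90: 1 row → Origin = 13 ✓
Pilot=X85: 2 rows → Origin = 14, 14 ✓
Pilot=X19: 2 rows → Origin takes values {7, 14} — violation
Pilot=X46: 1 row → Origin = 9 ✓
Pilot=X18: 1 row → Origin = 3 ✓
Pilot=X41: 1 row → Origin = 7 ✓
Pilot=X28: 1 row → Origin = 15 ✓
Pilot=X76: 1 row → Origin = 7 ✓
Pilot=X34: 1 row → Origin = 15 ✓
The only Pilot value with inconsistent Origin is Pilot=X19.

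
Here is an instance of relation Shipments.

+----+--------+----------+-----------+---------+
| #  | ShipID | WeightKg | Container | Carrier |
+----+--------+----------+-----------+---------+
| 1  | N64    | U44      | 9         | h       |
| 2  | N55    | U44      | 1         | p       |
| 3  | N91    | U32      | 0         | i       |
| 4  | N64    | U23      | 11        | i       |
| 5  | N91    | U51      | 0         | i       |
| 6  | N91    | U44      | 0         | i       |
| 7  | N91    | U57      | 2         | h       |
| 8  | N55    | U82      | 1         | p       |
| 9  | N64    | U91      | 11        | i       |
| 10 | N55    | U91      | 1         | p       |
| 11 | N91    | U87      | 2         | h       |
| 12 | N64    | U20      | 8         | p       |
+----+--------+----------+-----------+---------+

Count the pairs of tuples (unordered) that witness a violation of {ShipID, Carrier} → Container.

0

(ShipID=N55, Carrier=p): all 3 rows agree on Container — 0 pairs.
(ShipID=N91, Carrier=i): all 3 rows agree on Container — 0 pairs.
(ShipID=N64, Carrier=i): all 2 rows agree on Container — 0 pairs.
(ShipID=N91, Carrier=h): all 2 rows agree on Container — 0 pairs.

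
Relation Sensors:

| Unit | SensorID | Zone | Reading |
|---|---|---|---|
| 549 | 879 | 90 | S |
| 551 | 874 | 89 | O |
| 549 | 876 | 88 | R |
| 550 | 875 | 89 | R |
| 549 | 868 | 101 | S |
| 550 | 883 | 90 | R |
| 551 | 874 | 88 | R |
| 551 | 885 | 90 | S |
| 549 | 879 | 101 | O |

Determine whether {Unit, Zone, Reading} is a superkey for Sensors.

Yes

All 9 rows have distinct {Unit, Zone, Reading} values, so {Unit, Zone, Reading} → (all attributes) holds and {Unit, Zone, Reading} is a superkey.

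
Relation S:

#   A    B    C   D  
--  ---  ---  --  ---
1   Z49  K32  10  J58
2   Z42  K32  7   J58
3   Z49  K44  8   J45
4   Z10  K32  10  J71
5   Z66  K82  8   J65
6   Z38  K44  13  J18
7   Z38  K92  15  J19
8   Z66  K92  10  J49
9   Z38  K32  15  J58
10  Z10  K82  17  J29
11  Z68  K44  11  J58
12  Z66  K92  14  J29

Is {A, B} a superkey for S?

Rows 8 and 12 have the same {A, B} value (A=Z66, B=K92) but are distinct tuples, so {A, B} does not determine every attribute — not a superkey.

No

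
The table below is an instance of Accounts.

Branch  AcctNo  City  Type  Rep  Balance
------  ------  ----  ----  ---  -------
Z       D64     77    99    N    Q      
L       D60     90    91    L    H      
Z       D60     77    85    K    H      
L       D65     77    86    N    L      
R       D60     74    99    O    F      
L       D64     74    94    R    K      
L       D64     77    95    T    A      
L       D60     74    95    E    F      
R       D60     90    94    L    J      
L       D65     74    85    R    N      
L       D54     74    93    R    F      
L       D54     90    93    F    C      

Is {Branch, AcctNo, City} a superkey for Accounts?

Yes

All 12 rows have distinct {Branch, AcctNo, City} values, so {Branch, AcctNo, City} → (all attributes) holds and {Branch, AcctNo, City} is a superkey.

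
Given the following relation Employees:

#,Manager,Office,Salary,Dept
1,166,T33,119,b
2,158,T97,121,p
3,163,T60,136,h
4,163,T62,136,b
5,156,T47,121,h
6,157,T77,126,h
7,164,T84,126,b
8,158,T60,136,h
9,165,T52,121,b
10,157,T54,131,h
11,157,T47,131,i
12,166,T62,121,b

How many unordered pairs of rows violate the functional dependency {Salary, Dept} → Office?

(Salary=136, Dept=h): all 2 rows agree on Office — 0 pairs.
(Salary=121, Dept=b): violating pairs (9,12) — 1 pair.

1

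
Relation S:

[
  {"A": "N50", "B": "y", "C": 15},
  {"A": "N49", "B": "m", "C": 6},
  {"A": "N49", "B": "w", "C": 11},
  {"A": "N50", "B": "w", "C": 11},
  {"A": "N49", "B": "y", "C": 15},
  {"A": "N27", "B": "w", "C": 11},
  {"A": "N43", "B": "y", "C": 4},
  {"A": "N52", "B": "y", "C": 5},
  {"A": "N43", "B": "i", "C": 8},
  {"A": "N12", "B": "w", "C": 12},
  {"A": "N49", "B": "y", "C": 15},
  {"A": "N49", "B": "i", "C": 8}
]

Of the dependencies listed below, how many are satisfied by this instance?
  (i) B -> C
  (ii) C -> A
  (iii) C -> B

1

(i) B -> C: B=y: 5 rows → C takes values {15, 4, 5} — violation; B=w: 4 rows → C takes values {11, 12} — violation — fails.
(ii) C -> A: C=15: 3 rows → A takes values {N50, N49} — violation; C=11: 3 rows → A takes values {N49, N50, N27} — violation; C=8: 2 rows → A takes values {N43, N49} — violation — fails.
(iii) C -> B: every LHS value maps to a single RHS value — holds.
1 of the 3 dependencies holds.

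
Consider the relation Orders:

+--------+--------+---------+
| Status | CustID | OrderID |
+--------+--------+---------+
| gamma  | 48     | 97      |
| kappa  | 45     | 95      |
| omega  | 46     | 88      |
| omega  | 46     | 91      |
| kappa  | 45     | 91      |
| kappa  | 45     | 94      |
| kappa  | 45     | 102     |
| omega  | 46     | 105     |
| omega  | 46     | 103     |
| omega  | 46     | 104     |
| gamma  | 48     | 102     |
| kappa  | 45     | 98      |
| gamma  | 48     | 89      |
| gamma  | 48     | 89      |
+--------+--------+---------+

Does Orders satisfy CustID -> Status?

Yes

CustID=48: 4 rows → Status = gamma, gamma, gamma, gamma ✓
CustID=45: 5 rows → Status = kappa, kappa, kappa, kappa, kappa ✓
CustID=46: 5 rows → Status = omega, omega, omega, omega, omega ✓
Every CustID value is associated with a single Status value, so CustID -> Status holds.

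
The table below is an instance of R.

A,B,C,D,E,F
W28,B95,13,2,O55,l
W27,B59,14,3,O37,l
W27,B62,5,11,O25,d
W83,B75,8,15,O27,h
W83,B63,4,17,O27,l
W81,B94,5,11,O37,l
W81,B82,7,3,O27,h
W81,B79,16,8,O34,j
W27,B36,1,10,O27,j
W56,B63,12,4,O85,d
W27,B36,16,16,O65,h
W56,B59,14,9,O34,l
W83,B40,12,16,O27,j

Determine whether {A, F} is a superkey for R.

Yes

All 13 rows have distinct {A, F} values, so {A, F} → (all attributes) holds and {A, F} is a superkey.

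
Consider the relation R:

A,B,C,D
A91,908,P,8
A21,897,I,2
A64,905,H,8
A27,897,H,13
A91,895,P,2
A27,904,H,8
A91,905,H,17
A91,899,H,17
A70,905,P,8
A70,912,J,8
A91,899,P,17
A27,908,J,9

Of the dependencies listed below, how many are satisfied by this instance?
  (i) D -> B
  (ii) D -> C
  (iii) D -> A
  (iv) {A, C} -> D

0

(i) D -> B: D=8: 5 rows → B takes values {908, 905, 904, 912} — violation; D=2: 2 rows → B takes values {897, 895} — violation; D=17: 3 rows → B takes values {905, 899} — violation — fails.
(ii) D -> C: D=8: 5 rows → C takes values {P, H, J} — violation; D=2: 2 rows → C takes values {I, P} — violation; D=17: 3 rows → C takes values {H, P} — violation — fails.
(iii) D -> A: D=8: 5 rows → A takes values {A91, A64, A27, A70} — violation; D=2: 2 rows → A takes values {A21, A91} — violation — fails.
(iv) {A, C} -> D: (A=A91, C=P): 3 rows → D takes values {8, 2, 17} — violation; (A=A27, C=H): 2 rows → D takes values {13, 8} — violation — fails.
None of the 4 dependencies hold.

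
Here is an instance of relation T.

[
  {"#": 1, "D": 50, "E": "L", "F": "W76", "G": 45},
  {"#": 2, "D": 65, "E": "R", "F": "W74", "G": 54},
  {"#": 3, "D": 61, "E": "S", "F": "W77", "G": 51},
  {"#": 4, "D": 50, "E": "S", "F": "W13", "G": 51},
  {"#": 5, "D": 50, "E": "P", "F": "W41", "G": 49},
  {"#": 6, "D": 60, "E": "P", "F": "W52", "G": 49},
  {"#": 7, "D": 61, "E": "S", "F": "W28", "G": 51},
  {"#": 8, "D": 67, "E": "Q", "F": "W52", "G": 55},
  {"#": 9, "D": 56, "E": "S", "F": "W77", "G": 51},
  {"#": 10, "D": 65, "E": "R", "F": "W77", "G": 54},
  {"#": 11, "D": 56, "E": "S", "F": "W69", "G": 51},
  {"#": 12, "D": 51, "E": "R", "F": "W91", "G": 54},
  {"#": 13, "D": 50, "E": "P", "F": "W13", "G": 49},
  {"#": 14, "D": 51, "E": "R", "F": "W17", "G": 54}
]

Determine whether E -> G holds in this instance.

E=L: row 1 → G = 45 ✓
E=R: rows 2, 10, 12, 14 → G = 54, 54, 54, 54 ✓
E=S: rows 3, 4, 7, 9, 11 → G = 51, 51, 51, 51, 51 ✓
E=P: rows 5, 6, 13 → G = 49, 49, 49 ✓
E=Q: row 8 → G = 55 ✓
Every E value is associated with a single G value, so E -> G holds.

Yes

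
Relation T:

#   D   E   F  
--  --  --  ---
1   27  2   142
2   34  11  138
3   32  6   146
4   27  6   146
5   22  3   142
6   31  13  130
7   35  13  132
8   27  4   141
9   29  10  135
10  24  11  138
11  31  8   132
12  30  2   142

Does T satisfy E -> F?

E=2: rows 1, 12 → F = 142, 142 ✓
E=11: rows 2, 10 → F = 138, 138 ✓
E=6: rows 3, 4 → F = 146, 146 ✓
E=3: row 5 → F = 142 ✓
E=13: rows 6, 7 → F takes values {130, 132} — violation
E=4: row 8 → F = 141 ✓
E=10: row 9 → F = 135 ✓
E=8: row 11 → F = 132 ✓
Two rows agree on E but differ on F, so E -> F does not hold.

No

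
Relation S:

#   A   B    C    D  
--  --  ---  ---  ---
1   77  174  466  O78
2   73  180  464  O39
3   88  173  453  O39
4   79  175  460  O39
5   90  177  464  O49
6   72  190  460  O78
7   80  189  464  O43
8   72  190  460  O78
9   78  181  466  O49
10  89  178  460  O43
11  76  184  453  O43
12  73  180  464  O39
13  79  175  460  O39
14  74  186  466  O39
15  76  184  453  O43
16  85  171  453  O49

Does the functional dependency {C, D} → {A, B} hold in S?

Yes

(C=466, D=O78): row 1 → {A,B} = (77, 174) ✓
(C=464, D=O39): rows 2, 12 → {A,B} = (73, 180), (73, 180) ✓
(C=453, D=O39): row 3 → {A,B} = (88, 173) ✓
(C=460, D=O39): rows 4, 13 → {A,B} = (79, 175), (79, 175) ✓
(C=464, D=O49): row 5 → {A,B} = (90, 177) ✓
(C=460, D=O78): rows 6, 8 → {A,B} = (72, 190), (72, 190) ✓
(C=464, D=O43): row 7 → {A,B} = (80, 189) ✓
(C=466, D=O49): row 9 → {A,B} = (78, 181) ✓
(C=460, D=O43): row 10 → {A,B} = (89, 178) ✓
(C=453, D=O43): rows 11, 15 → {A,B} = (76, 184), (76, 184) ✓
(C=466, D=O39): row 14 → {A,B} = (74, 186) ✓
(C=453, D=O49): row 16 → {A,B} = (85, 171) ✓
Every {C, D} value is associated with a single {A, B} value, so {C, D} → {A, B} holds.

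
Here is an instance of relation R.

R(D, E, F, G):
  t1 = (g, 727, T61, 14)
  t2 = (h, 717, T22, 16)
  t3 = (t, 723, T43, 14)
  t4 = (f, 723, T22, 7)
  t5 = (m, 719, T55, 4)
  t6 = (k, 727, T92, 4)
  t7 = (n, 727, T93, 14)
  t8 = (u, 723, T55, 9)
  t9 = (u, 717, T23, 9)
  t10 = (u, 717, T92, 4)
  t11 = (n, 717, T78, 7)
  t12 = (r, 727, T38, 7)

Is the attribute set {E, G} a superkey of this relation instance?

Rows 1 and 7 have the same {E, G} value (E=727, G=14) but are distinct tuples, so {E, G} does not determine every attribute — not a superkey.

No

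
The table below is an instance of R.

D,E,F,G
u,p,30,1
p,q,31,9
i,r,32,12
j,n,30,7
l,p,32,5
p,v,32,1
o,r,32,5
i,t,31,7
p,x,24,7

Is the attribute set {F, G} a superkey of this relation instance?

No

Two distinct rows share (F=32, G=5), so {F, G} does not determine every attribute — not a superkey.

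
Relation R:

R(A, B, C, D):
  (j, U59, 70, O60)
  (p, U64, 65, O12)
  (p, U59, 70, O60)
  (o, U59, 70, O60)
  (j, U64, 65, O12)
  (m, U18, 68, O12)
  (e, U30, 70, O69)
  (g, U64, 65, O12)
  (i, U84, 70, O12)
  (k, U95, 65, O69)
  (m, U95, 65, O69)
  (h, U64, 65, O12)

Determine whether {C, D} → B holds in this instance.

(C=70, D=O60): 3 rows → B = U59, U59, U59 ✓
(C=65, D=O12): 4 rows → B = U64, U64, U64, U64 ✓
(C=68, D=O12): 1 row → B = U18 ✓
(C=70, D=O69): 1 row → B = U30 ✓
(C=70, D=O12): 1 row → B = U84 ✓
(C=65, D=O69): 2 rows → B = U95, U95 ✓
Every {C, D} value is associated with a single B value, so {C, D} → B holds.

Yes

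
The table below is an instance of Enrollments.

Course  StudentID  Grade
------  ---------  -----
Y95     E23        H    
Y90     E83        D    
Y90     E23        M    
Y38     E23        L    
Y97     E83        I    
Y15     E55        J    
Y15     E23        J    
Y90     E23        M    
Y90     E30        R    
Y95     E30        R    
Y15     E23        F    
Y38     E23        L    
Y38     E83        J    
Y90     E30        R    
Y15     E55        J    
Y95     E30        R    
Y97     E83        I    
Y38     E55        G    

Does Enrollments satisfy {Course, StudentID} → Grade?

(Course=Y95, StudentID=E23): 1 row → Grade = H ✓
(Course=Y90, StudentID=E83): 1 row → Grade = D ✓
(Course=Y90, StudentID=E23): 2 rows → Grade = M, M ✓
(Course=Y38, StudentID=E23): 2 rows → Grade = L, L ✓
(Course=Y97, StudentID=E83): 2 rows → Grade = I, I ✓
(Course=Y15, StudentID=E55): 2 rows → Grade = J, J ✓
(Course=Y15, StudentID=E23): 2 rows → Grade takes values {J, F} — violation
(Course=Y90, StudentID=E30): 2 rows → Grade = R, R ✓
(Course=Y95, StudentID=E30): 2 rows → Grade = R, R ✓
(Course=Y38, StudentID=E83): 1 row → Grade = J ✓
(Course=Y38, StudentID=E55): 1 row → Grade = G ✓
Two rows agree on {Course, StudentID} but differ on Grade, so {Course, StudentID} → Grade does not hold.

No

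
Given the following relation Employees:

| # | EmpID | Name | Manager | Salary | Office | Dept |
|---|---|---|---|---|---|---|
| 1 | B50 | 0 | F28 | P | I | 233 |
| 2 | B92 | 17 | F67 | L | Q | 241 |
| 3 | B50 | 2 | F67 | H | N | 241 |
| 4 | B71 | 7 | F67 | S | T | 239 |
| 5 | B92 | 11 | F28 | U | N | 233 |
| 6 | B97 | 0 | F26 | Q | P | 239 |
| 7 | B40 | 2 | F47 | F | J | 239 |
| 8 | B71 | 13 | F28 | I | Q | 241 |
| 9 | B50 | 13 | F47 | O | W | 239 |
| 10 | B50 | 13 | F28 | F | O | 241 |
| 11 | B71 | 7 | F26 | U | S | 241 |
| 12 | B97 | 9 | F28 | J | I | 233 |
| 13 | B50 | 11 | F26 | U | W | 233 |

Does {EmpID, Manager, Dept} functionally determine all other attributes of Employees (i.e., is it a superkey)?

All 13 rows have distinct {EmpID, Manager, Dept} values, so {EmpID, Manager, Dept} → (all attributes) holds and {EmpID, Manager, Dept} is a superkey.

Yes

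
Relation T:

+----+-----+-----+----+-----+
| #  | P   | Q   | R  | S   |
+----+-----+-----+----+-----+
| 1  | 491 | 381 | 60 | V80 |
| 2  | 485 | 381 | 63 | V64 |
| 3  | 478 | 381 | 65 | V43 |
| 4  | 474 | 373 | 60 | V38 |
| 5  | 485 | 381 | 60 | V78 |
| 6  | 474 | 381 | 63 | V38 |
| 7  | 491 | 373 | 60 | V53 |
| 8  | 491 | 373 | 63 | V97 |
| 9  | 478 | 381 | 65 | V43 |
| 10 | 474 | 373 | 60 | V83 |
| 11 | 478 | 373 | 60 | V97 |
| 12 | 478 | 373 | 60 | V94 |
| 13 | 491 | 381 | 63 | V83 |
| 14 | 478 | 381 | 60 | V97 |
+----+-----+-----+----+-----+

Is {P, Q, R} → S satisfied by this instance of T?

No

(P=491, Q=381, R=60): row 1 → S = V80 ✓
(P=485, Q=381, R=63): row 2 → S = V64 ✓
(P=478, Q=381, R=65): rows 3, 9 → S = V43, V43 ✓
(P=474, Q=373, R=60): rows 4, 10 → S takes values {V38, V83} — violation
(P=485, Q=381, R=60): row 5 → S = V78 ✓
(P=474, Q=381, R=63): row 6 → S = V38 ✓
(P=491, Q=373, R=60): row 7 → S = V53 ✓
(P=491, Q=373, R=63): row 8 → S = V97 ✓
(P=478, Q=373, R=60): rows 11, 12 → S takes values {V97, V94} — violation
(P=491, Q=381, R=63): row 13 → S = V83 ✓
(P=478, Q=381, R=60): row 14 → S = V97 ✓
Two rows agree on {P, Q, R} but differ on S, so {P, Q, R} → S does not hold.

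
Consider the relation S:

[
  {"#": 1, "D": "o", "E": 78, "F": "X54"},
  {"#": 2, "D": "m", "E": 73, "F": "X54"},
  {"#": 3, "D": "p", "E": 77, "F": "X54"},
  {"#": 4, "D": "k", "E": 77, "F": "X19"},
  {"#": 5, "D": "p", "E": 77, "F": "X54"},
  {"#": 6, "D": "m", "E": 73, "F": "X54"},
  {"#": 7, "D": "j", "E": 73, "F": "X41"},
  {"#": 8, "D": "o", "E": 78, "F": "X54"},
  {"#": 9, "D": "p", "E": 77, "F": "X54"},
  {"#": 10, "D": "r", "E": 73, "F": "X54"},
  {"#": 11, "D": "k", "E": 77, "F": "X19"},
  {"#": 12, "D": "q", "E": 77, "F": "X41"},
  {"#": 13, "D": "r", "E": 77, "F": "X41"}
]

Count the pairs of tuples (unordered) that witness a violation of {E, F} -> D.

3

(E=78, F=X54): all 2 rows agree on D — 0 pairs.
(E=73, F=X54): violating pairs (2,10), (6,10) — 2 pairs.
(E=77, F=X54): all 3 rows agree on D — 0 pairs.
(E=77, F=X19): all 2 rows agree on D — 0 pairs.
(E=77, F=X41): violating pairs (12,13) — 1 pair.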